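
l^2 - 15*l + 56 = (l - 8)*(l - 7)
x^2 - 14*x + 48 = (x - 8)*(x - 6)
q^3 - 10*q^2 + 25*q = q*(q - 5)^2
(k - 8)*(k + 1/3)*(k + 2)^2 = k^4 - 11*k^3/3 - 88*k^2/3 - 124*k/3 - 32/3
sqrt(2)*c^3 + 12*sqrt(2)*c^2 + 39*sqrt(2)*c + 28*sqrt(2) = (c + 4)*(c + 7)*(sqrt(2)*c + sqrt(2))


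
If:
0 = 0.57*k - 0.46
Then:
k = 0.81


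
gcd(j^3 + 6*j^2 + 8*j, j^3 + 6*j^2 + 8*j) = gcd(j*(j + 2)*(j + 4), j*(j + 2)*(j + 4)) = j^3 + 6*j^2 + 8*j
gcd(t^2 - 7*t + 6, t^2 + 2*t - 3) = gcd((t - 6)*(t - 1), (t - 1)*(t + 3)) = t - 1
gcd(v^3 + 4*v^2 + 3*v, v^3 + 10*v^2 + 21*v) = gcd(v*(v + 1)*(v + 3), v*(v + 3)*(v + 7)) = v^2 + 3*v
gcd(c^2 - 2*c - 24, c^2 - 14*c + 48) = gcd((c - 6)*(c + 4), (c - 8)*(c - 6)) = c - 6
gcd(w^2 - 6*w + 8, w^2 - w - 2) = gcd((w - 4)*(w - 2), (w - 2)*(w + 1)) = w - 2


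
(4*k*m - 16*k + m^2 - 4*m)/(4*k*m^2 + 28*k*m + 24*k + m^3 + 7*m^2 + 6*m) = (m - 4)/(m^2 + 7*m + 6)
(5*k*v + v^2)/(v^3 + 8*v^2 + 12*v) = (5*k + v)/(v^2 + 8*v + 12)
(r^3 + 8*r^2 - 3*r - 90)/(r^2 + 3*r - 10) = (r^2 + 3*r - 18)/(r - 2)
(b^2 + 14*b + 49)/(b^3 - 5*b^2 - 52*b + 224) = (b + 7)/(b^2 - 12*b + 32)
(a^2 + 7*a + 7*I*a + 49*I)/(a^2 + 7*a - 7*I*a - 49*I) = (a + 7*I)/(a - 7*I)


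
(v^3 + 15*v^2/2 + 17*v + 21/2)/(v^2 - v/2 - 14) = (v^2 + 4*v + 3)/(v - 4)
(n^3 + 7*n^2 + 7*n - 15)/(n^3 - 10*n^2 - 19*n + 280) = (n^2 + 2*n - 3)/(n^2 - 15*n + 56)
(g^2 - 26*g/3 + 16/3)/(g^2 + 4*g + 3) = (3*g^2 - 26*g + 16)/(3*(g^2 + 4*g + 3))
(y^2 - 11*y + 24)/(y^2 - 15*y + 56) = (y - 3)/(y - 7)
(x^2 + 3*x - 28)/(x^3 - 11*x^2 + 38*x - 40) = (x + 7)/(x^2 - 7*x + 10)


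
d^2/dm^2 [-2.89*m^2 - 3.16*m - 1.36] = -5.78000000000000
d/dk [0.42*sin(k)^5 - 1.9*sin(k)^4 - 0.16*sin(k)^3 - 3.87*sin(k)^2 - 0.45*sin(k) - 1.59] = (2.1*sin(k)^4 - 7.6*sin(k)^3 - 0.48*sin(k)^2 - 7.74*sin(k) - 0.45)*cos(k)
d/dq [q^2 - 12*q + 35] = 2*q - 12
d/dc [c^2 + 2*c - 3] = 2*c + 2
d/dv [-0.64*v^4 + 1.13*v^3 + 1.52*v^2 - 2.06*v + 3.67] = -2.56*v^3 + 3.39*v^2 + 3.04*v - 2.06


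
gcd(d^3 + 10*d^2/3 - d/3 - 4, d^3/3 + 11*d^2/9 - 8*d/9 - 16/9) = 1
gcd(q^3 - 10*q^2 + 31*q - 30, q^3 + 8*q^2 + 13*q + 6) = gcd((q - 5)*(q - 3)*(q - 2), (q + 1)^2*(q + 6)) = 1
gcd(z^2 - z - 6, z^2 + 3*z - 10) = 1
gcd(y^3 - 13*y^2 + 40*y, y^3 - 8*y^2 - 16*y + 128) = y - 8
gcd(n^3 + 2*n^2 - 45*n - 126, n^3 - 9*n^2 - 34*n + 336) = n^2 - n - 42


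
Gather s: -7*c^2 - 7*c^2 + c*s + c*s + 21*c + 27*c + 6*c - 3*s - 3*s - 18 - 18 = -14*c^2 + 54*c + s*(2*c - 6) - 36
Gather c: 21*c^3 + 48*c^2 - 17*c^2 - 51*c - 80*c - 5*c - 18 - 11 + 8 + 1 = 21*c^3 + 31*c^2 - 136*c - 20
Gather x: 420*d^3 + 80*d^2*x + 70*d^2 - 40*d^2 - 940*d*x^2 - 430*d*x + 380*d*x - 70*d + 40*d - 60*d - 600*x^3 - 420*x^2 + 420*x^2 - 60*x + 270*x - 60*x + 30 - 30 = 420*d^3 + 30*d^2 - 940*d*x^2 - 90*d - 600*x^3 + x*(80*d^2 - 50*d + 150)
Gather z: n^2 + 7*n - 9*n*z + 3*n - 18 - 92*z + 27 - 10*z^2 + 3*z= n^2 + 10*n - 10*z^2 + z*(-9*n - 89) + 9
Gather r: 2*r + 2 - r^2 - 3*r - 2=-r^2 - r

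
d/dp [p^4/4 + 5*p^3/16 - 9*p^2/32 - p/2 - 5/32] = p^3 + 15*p^2/16 - 9*p/16 - 1/2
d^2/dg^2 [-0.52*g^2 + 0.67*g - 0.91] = -1.04000000000000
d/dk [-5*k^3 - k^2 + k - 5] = -15*k^2 - 2*k + 1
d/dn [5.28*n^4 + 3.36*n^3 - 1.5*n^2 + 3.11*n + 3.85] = 21.12*n^3 + 10.08*n^2 - 3.0*n + 3.11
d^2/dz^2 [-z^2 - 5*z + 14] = -2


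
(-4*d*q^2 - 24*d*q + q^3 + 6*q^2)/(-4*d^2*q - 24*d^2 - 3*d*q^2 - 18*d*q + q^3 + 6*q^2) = q/(d + q)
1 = 1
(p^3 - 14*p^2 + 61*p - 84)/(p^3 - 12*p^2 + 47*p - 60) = (p - 7)/(p - 5)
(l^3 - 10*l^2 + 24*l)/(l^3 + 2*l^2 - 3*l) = (l^2 - 10*l + 24)/(l^2 + 2*l - 3)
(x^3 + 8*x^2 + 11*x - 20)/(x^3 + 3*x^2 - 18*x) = (x^3 + 8*x^2 + 11*x - 20)/(x*(x^2 + 3*x - 18))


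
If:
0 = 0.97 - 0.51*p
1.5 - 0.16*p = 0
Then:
No Solution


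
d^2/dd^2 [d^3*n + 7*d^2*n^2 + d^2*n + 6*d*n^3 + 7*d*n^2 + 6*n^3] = 2*n*(3*d + 7*n + 1)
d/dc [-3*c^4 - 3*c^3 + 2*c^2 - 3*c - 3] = -12*c^3 - 9*c^2 + 4*c - 3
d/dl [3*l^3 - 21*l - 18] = 9*l^2 - 21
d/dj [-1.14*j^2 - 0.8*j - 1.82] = -2.28*j - 0.8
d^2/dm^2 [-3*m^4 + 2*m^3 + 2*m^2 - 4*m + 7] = -36*m^2 + 12*m + 4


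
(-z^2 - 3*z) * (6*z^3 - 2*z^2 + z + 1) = -6*z^5 - 16*z^4 + 5*z^3 - 4*z^2 - 3*z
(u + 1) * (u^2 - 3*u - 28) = u^3 - 2*u^2 - 31*u - 28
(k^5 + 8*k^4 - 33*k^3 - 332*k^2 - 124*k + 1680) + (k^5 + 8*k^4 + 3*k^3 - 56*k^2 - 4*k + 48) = 2*k^5 + 16*k^4 - 30*k^3 - 388*k^2 - 128*k + 1728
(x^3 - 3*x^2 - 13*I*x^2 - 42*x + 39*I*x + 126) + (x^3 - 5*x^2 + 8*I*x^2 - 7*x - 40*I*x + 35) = 2*x^3 - 8*x^2 - 5*I*x^2 - 49*x - I*x + 161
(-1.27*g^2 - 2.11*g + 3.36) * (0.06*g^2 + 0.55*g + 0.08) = -0.0762*g^4 - 0.8251*g^3 - 1.0605*g^2 + 1.6792*g + 0.2688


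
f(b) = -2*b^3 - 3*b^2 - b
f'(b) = -6*b^2 - 6*b - 1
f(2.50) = -52.50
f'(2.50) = -53.50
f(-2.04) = 6.53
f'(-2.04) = -13.73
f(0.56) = -1.85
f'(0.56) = -6.24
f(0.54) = -1.73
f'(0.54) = -5.99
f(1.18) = -8.64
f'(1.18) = -16.43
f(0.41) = -1.05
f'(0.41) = -4.47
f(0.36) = -0.84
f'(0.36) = -3.94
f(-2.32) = 11.15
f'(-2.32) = -19.37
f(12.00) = -3900.00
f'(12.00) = -937.00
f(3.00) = -84.00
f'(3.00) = -73.00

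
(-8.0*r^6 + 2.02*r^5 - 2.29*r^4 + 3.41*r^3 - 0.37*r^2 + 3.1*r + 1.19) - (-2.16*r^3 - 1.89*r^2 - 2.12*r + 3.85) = -8.0*r^6 + 2.02*r^5 - 2.29*r^4 + 5.57*r^3 + 1.52*r^2 + 5.22*r - 2.66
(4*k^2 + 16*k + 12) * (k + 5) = 4*k^3 + 36*k^2 + 92*k + 60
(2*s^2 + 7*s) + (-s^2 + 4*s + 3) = s^2 + 11*s + 3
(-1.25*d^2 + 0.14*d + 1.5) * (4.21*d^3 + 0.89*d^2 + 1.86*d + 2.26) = -5.2625*d^5 - 0.5231*d^4 + 4.1146*d^3 - 1.2296*d^2 + 3.1064*d + 3.39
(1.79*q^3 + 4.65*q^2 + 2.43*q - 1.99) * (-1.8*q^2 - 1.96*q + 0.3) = -3.222*q^5 - 11.8784*q^4 - 12.951*q^3 + 0.2142*q^2 + 4.6294*q - 0.597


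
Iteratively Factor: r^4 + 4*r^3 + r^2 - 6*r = (r + 2)*(r^3 + 2*r^2 - 3*r) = (r - 1)*(r + 2)*(r^2 + 3*r) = (r - 1)*(r + 2)*(r + 3)*(r)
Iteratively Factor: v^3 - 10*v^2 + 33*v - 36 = (v - 3)*(v^2 - 7*v + 12) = (v - 4)*(v - 3)*(v - 3)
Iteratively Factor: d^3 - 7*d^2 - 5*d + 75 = (d - 5)*(d^2 - 2*d - 15) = (d - 5)^2*(d + 3)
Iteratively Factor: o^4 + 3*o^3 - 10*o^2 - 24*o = (o)*(o^3 + 3*o^2 - 10*o - 24) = o*(o + 2)*(o^2 + o - 12) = o*(o - 3)*(o + 2)*(o + 4)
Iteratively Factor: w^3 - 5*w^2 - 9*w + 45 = (w - 3)*(w^2 - 2*w - 15) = (w - 3)*(w + 3)*(w - 5)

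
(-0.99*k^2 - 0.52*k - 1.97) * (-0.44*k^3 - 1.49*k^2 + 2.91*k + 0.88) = 0.4356*k^5 + 1.7039*k^4 - 1.2393*k^3 + 0.5509*k^2 - 6.1903*k - 1.7336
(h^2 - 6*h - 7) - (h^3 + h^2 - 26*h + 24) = -h^3 + 20*h - 31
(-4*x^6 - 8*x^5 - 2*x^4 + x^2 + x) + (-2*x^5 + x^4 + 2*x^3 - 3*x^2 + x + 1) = -4*x^6 - 10*x^5 - x^4 + 2*x^3 - 2*x^2 + 2*x + 1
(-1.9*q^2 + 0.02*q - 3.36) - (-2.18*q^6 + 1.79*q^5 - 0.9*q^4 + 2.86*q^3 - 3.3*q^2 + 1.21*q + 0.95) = 2.18*q^6 - 1.79*q^5 + 0.9*q^4 - 2.86*q^3 + 1.4*q^2 - 1.19*q - 4.31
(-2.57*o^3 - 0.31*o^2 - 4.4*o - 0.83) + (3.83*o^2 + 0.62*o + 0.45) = -2.57*o^3 + 3.52*o^2 - 3.78*o - 0.38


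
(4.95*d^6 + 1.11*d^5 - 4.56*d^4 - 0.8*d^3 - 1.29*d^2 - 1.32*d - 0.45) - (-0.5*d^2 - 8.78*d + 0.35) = 4.95*d^6 + 1.11*d^5 - 4.56*d^4 - 0.8*d^3 - 0.79*d^2 + 7.46*d - 0.8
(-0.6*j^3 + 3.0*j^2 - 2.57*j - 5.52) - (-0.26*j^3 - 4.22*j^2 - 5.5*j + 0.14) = -0.34*j^3 + 7.22*j^2 + 2.93*j - 5.66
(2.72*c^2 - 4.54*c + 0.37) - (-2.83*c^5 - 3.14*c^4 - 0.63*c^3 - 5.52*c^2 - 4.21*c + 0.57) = 2.83*c^5 + 3.14*c^4 + 0.63*c^3 + 8.24*c^2 - 0.33*c - 0.2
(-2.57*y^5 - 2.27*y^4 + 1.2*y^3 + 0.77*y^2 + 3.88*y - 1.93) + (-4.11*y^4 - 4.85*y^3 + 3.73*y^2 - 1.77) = -2.57*y^5 - 6.38*y^4 - 3.65*y^3 + 4.5*y^2 + 3.88*y - 3.7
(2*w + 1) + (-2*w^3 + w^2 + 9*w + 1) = -2*w^3 + w^2 + 11*w + 2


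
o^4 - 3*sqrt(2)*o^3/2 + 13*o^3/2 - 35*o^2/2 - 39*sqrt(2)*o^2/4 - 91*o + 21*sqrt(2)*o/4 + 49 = (o - 1/2)*(o + 7)*(o - 7*sqrt(2)/2)*(o + 2*sqrt(2))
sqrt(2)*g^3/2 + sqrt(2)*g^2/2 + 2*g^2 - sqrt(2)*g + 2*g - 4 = (g - 1)*(g + 2*sqrt(2))*(sqrt(2)*g/2 + sqrt(2))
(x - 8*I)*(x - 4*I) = x^2 - 12*I*x - 32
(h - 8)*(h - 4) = h^2 - 12*h + 32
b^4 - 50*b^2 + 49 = (b - 7)*(b - 1)*(b + 1)*(b + 7)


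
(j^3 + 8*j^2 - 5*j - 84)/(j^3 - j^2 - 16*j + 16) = (j^2 + 4*j - 21)/(j^2 - 5*j + 4)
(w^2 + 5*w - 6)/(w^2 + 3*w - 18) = (w - 1)/(w - 3)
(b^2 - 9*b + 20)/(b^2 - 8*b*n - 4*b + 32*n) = (b - 5)/(b - 8*n)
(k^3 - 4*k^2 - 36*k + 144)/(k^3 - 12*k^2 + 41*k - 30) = (k^2 + 2*k - 24)/(k^2 - 6*k + 5)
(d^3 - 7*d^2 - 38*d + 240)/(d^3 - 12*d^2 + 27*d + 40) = (d + 6)/(d + 1)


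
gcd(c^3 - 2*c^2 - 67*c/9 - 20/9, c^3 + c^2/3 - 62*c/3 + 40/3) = c - 4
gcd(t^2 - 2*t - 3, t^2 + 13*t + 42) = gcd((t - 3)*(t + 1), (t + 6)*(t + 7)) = 1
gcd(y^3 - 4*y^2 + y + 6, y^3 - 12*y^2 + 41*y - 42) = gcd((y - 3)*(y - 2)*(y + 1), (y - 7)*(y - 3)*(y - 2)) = y^2 - 5*y + 6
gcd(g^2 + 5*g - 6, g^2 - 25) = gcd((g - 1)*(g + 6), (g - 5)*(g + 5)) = 1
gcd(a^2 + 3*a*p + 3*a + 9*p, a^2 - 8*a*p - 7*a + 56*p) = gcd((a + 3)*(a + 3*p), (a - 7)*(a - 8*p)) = 1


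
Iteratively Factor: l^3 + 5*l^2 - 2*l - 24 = (l + 4)*(l^2 + l - 6) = (l - 2)*(l + 4)*(l + 3)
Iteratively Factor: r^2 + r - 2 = (r + 2)*(r - 1)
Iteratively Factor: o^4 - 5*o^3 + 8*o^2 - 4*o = (o - 2)*(o^3 - 3*o^2 + 2*o) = (o - 2)*(o - 1)*(o^2 - 2*o) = (o - 2)^2*(o - 1)*(o)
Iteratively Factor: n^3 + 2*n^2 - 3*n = (n)*(n^2 + 2*n - 3) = n*(n + 3)*(n - 1)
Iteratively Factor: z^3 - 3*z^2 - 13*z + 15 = (z - 5)*(z^2 + 2*z - 3) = (z - 5)*(z - 1)*(z + 3)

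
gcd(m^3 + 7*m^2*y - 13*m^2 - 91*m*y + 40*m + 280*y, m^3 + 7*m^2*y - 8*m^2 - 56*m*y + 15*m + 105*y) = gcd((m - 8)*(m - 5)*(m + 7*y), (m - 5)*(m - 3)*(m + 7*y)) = m^2 + 7*m*y - 5*m - 35*y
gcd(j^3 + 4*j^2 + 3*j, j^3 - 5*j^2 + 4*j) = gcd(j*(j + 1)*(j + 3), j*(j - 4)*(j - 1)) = j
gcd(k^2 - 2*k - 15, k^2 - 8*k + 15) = k - 5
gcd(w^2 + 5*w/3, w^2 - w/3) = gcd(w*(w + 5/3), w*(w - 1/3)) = w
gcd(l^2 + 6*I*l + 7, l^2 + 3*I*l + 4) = l - I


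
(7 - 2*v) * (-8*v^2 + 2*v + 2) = 16*v^3 - 60*v^2 + 10*v + 14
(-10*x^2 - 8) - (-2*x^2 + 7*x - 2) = -8*x^2 - 7*x - 6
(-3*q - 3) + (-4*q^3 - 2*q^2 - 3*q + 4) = -4*q^3 - 2*q^2 - 6*q + 1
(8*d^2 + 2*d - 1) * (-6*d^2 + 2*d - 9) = -48*d^4 + 4*d^3 - 62*d^2 - 20*d + 9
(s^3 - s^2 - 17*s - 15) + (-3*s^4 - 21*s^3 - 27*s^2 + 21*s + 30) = -3*s^4 - 20*s^3 - 28*s^2 + 4*s + 15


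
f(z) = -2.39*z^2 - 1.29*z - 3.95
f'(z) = -4.78*z - 1.29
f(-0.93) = -4.82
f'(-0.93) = 3.16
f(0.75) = -6.26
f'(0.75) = -4.88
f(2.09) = -17.09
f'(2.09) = -11.28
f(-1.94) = -10.44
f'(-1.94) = 7.98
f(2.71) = -25.00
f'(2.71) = -14.24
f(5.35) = -79.26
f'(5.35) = -26.86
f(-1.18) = -5.76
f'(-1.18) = 4.35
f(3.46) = -37.03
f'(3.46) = -17.83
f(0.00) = -3.95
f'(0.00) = -1.29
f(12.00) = -363.59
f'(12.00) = -58.65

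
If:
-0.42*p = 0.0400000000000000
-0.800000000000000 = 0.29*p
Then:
No Solution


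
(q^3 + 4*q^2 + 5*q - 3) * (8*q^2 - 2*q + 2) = 8*q^5 + 30*q^4 + 34*q^3 - 26*q^2 + 16*q - 6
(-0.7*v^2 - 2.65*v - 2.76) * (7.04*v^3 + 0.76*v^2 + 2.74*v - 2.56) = -4.928*v^5 - 19.188*v^4 - 23.3624*v^3 - 7.5666*v^2 - 0.7784*v + 7.0656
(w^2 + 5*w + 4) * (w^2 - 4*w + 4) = w^4 + w^3 - 12*w^2 + 4*w + 16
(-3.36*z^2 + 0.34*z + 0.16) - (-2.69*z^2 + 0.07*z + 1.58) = -0.67*z^2 + 0.27*z - 1.42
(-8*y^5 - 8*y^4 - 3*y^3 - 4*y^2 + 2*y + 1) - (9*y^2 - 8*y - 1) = -8*y^5 - 8*y^4 - 3*y^3 - 13*y^2 + 10*y + 2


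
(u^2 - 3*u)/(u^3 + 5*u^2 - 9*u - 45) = u/(u^2 + 8*u + 15)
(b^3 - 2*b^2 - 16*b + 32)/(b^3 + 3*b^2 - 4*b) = (b^2 - 6*b + 8)/(b*(b - 1))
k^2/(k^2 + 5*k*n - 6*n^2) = k^2/(k^2 + 5*k*n - 6*n^2)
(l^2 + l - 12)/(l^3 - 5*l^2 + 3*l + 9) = (l + 4)/(l^2 - 2*l - 3)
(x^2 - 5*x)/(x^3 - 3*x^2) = (x - 5)/(x*(x - 3))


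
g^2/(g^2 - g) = g/(g - 1)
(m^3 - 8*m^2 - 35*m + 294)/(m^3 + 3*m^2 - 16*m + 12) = (m^2 - 14*m + 49)/(m^2 - 3*m + 2)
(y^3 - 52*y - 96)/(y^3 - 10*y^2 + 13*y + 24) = (y^2 + 8*y + 12)/(y^2 - 2*y - 3)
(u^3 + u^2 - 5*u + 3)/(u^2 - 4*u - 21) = (u^2 - 2*u + 1)/(u - 7)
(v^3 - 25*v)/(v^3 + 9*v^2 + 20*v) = (v - 5)/(v + 4)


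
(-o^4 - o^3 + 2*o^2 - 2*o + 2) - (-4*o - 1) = -o^4 - o^3 + 2*o^2 + 2*o + 3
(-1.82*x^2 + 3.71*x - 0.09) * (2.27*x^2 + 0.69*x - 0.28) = -4.1314*x^4 + 7.1659*x^3 + 2.8652*x^2 - 1.1009*x + 0.0252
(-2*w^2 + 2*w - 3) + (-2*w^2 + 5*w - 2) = -4*w^2 + 7*w - 5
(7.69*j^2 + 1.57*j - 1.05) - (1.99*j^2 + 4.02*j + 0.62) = 5.7*j^2 - 2.45*j - 1.67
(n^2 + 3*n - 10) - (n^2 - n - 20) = 4*n + 10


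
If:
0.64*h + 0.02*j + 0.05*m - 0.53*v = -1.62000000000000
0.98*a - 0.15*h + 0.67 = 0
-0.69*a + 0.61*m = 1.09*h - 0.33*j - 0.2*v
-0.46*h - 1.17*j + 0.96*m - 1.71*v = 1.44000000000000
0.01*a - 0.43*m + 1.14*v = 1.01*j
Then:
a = -1.48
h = -5.19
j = -0.73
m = -9.21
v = -4.11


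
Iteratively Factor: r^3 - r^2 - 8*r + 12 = (r - 2)*(r^2 + r - 6) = (r - 2)*(r + 3)*(r - 2)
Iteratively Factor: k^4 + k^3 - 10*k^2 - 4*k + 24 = (k - 2)*(k^3 + 3*k^2 - 4*k - 12) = (k - 2)*(k + 3)*(k^2 - 4) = (k - 2)^2*(k + 3)*(k + 2)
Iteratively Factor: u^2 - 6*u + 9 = (u - 3)*(u - 3)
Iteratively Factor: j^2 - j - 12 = (j - 4)*(j + 3)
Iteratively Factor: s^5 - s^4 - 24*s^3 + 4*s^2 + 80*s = (s + 4)*(s^4 - 5*s^3 - 4*s^2 + 20*s) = s*(s + 4)*(s^3 - 5*s^2 - 4*s + 20) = s*(s - 2)*(s + 4)*(s^2 - 3*s - 10) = s*(s - 5)*(s - 2)*(s + 4)*(s + 2)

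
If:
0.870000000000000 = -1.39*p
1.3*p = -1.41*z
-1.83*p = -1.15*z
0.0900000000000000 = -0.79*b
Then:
No Solution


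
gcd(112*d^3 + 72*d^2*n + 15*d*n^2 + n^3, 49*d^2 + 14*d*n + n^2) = 7*d + n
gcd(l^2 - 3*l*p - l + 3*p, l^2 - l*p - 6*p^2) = -l + 3*p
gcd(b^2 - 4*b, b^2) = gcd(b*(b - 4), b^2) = b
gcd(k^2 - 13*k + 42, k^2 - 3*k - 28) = k - 7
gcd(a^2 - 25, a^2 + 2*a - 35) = a - 5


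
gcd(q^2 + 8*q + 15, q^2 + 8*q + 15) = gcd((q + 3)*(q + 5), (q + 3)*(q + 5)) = q^2 + 8*q + 15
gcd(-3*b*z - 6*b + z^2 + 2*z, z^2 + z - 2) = z + 2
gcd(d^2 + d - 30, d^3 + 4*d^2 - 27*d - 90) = d^2 + d - 30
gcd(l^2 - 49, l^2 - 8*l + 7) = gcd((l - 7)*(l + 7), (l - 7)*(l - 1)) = l - 7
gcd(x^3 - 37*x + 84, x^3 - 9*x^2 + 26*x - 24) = x^2 - 7*x + 12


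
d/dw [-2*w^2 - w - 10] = -4*w - 1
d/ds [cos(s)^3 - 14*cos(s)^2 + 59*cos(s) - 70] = (-3*cos(s)^2 + 28*cos(s) - 59)*sin(s)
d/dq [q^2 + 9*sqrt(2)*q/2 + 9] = 2*q + 9*sqrt(2)/2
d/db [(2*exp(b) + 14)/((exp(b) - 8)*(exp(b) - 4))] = 2*(-exp(2*b) - 14*exp(b) + 116)*exp(b)/(exp(4*b) - 24*exp(3*b) + 208*exp(2*b) - 768*exp(b) + 1024)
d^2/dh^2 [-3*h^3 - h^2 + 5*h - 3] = -18*h - 2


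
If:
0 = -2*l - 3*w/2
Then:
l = -3*w/4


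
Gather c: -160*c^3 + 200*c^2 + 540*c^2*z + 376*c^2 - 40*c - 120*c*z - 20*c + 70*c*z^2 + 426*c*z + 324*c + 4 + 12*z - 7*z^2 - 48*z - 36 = -160*c^3 + c^2*(540*z + 576) + c*(70*z^2 + 306*z + 264) - 7*z^2 - 36*z - 32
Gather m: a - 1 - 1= a - 2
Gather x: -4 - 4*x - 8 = -4*x - 12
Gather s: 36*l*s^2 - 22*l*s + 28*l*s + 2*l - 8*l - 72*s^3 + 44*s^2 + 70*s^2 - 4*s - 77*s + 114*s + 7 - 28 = -6*l - 72*s^3 + s^2*(36*l + 114) + s*(6*l + 33) - 21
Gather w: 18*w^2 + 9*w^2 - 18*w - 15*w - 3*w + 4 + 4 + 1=27*w^2 - 36*w + 9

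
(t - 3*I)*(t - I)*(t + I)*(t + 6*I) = t^4 + 3*I*t^3 + 19*t^2 + 3*I*t + 18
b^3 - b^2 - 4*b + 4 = (b - 2)*(b - 1)*(b + 2)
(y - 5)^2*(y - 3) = y^3 - 13*y^2 + 55*y - 75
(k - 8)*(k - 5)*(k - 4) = k^3 - 17*k^2 + 92*k - 160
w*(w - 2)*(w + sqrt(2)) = w^3 - 2*w^2 + sqrt(2)*w^2 - 2*sqrt(2)*w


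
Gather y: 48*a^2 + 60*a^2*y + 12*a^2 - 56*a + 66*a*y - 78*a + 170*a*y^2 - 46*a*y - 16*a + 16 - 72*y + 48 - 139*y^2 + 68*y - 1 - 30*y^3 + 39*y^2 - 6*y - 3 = 60*a^2 - 150*a - 30*y^3 + y^2*(170*a - 100) + y*(60*a^2 + 20*a - 10) + 60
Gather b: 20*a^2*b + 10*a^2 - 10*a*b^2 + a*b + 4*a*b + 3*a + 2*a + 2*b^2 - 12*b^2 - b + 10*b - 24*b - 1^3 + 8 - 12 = 10*a^2 + 5*a + b^2*(-10*a - 10) + b*(20*a^2 + 5*a - 15) - 5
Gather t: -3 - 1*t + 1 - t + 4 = 2 - 2*t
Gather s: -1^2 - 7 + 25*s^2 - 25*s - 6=25*s^2 - 25*s - 14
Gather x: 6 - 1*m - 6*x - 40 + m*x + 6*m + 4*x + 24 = 5*m + x*(m - 2) - 10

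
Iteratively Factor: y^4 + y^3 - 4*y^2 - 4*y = (y + 2)*(y^3 - y^2 - 2*y) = (y + 1)*(y + 2)*(y^2 - 2*y) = (y - 2)*(y + 1)*(y + 2)*(y)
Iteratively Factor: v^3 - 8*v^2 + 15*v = (v - 5)*(v^2 - 3*v) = (v - 5)*(v - 3)*(v)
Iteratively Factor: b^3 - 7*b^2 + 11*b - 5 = (b - 1)*(b^2 - 6*b + 5) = (b - 5)*(b - 1)*(b - 1)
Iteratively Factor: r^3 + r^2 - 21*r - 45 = (r + 3)*(r^2 - 2*r - 15) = (r - 5)*(r + 3)*(r + 3)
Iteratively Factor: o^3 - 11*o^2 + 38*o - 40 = (o - 2)*(o^2 - 9*o + 20) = (o - 4)*(o - 2)*(o - 5)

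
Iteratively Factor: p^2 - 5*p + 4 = (p - 4)*(p - 1)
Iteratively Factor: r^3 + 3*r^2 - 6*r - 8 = (r + 4)*(r^2 - r - 2) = (r + 1)*(r + 4)*(r - 2)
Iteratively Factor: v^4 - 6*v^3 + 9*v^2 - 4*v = (v - 1)*(v^3 - 5*v^2 + 4*v) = (v - 4)*(v - 1)*(v^2 - v) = (v - 4)*(v - 1)^2*(v)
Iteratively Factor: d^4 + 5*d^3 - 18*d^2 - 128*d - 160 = (d + 4)*(d^3 + d^2 - 22*d - 40) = (d + 4)^2*(d^2 - 3*d - 10) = (d + 2)*(d + 4)^2*(d - 5)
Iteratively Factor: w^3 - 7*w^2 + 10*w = (w - 2)*(w^2 - 5*w) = w*(w - 2)*(w - 5)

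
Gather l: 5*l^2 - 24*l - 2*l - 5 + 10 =5*l^2 - 26*l + 5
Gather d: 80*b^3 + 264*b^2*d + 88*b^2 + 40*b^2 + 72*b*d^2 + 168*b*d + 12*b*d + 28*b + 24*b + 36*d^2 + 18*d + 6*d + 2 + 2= 80*b^3 + 128*b^2 + 52*b + d^2*(72*b + 36) + d*(264*b^2 + 180*b + 24) + 4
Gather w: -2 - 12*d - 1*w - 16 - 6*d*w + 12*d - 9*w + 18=w*(-6*d - 10)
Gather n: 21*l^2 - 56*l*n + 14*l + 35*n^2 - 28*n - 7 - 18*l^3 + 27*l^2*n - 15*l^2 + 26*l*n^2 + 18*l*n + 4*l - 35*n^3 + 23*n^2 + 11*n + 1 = -18*l^3 + 6*l^2 + 18*l - 35*n^3 + n^2*(26*l + 58) + n*(27*l^2 - 38*l - 17) - 6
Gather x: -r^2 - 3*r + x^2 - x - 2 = -r^2 - 3*r + x^2 - x - 2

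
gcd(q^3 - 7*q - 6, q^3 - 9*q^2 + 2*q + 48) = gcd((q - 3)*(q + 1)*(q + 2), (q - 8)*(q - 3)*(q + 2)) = q^2 - q - 6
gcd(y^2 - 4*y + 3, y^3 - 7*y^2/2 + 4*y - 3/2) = y - 1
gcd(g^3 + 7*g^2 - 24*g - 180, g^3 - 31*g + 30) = g^2 + g - 30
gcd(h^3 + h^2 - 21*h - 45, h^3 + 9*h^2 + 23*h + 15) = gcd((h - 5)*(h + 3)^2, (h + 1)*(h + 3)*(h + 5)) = h + 3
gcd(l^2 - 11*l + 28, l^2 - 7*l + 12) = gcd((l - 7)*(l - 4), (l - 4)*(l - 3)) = l - 4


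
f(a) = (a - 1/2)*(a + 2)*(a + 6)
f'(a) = (a - 1/2)*(a + 2) + (a - 1/2)*(a + 6) + (a + 2)*(a + 6) = 3*a^2 + 15*a + 8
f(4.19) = 232.75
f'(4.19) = 123.52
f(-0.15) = -7.03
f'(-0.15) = 5.82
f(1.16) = 14.93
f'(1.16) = 29.44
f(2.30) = 64.24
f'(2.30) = 58.37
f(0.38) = -1.82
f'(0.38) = 14.13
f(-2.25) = 2.58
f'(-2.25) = -10.56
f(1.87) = 41.73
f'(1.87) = 46.54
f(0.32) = -2.64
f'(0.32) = 13.11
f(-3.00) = 10.50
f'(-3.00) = -10.00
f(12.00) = 2898.00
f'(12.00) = 620.00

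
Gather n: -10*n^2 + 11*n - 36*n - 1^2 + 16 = -10*n^2 - 25*n + 15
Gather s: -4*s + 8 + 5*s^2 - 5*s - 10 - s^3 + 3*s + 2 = -s^3 + 5*s^2 - 6*s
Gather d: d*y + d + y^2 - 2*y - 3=d*(y + 1) + y^2 - 2*y - 3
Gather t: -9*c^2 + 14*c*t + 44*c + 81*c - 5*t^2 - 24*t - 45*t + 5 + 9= -9*c^2 + 125*c - 5*t^2 + t*(14*c - 69) + 14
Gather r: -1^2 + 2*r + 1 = 2*r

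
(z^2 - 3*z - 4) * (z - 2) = z^3 - 5*z^2 + 2*z + 8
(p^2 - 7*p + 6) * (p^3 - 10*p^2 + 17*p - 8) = p^5 - 17*p^4 + 93*p^3 - 187*p^2 + 158*p - 48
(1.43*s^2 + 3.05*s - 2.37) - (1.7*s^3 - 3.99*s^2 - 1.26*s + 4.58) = -1.7*s^3 + 5.42*s^2 + 4.31*s - 6.95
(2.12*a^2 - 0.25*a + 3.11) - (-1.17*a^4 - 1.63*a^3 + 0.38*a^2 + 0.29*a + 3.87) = 1.17*a^4 + 1.63*a^3 + 1.74*a^2 - 0.54*a - 0.76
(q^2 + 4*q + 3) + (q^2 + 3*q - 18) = 2*q^2 + 7*q - 15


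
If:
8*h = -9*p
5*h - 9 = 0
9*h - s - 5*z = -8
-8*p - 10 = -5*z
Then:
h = 9/5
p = -8/5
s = 27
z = -14/25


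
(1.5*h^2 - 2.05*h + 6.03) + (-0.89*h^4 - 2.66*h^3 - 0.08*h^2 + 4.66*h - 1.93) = -0.89*h^4 - 2.66*h^3 + 1.42*h^2 + 2.61*h + 4.1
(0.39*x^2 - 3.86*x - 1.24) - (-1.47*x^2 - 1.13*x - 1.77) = 1.86*x^2 - 2.73*x + 0.53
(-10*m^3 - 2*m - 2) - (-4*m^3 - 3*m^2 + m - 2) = -6*m^3 + 3*m^2 - 3*m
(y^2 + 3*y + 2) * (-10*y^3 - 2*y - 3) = -10*y^5 - 30*y^4 - 22*y^3 - 9*y^2 - 13*y - 6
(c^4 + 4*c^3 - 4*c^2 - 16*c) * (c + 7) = c^5 + 11*c^4 + 24*c^3 - 44*c^2 - 112*c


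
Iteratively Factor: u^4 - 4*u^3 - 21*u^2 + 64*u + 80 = (u + 4)*(u^3 - 8*u^2 + 11*u + 20) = (u - 4)*(u + 4)*(u^2 - 4*u - 5) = (u - 4)*(u + 1)*(u + 4)*(u - 5)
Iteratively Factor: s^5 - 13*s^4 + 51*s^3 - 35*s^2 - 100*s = (s - 4)*(s^4 - 9*s^3 + 15*s^2 + 25*s) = s*(s - 4)*(s^3 - 9*s^2 + 15*s + 25) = s*(s - 5)*(s - 4)*(s^2 - 4*s - 5) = s*(s - 5)^2*(s - 4)*(s + 1)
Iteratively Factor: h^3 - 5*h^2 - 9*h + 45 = (h + 3)*(h^2 - 8*h + 15) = (h - 5)*(h + 3)*(h - 3)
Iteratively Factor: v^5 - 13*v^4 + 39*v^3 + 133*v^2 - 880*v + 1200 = (v - 5)*(v^4 - 8*v^3 - v^2 + 128*v - 240) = (v - 5)*(v + 4)*(v^3 - 12*v^2 + 47*v - 60) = (v - 5)^2*(v + 4)*(v^2 - 7*v + 12) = (v - 5)^2*(v - 3)*(v + 4)*(v - 4)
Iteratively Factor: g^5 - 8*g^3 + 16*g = (g - 2)*(g^4 + 2*g^3 - 4*g^2 - 8*g) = g*(g - 2)*(g^3 + 2*g^2 - 4*g - 8) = g*(g - 2)*(g + 2)*(g^2 - 4) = g*(g - 2)*(g + 2)^2*(g - 2)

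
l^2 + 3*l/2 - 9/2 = (l - 3/2)*(l + 3)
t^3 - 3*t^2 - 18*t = t*(t - 6)*(t + 3)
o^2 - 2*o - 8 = (o - 4)*(o + 2)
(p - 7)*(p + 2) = p^2 - 5*p - 14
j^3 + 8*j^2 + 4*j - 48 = (j - 2)*(j + 4)*(j + 6)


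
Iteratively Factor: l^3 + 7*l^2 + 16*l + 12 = (l + 2)*(l^2 + 5*l + 6) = (l + 2)^2*(l + 3)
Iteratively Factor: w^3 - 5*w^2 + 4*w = (w - 4)*(w^2 - w) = w*(w - 4)*(w - 1)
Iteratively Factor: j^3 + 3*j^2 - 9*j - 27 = (j - 3)*(j^2 + 6*j + 9) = (j - 3)*(j + 3)*(j + 3)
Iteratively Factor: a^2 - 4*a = (a - 4)*(a)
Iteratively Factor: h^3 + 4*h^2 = (h)*(h^2 + 4*h) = h^2*(h + 4)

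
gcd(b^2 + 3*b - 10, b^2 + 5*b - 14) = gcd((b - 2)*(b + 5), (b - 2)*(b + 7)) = b - 2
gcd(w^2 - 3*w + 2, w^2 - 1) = w - 1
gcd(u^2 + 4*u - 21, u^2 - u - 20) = 1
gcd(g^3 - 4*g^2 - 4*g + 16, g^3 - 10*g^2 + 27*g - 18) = 1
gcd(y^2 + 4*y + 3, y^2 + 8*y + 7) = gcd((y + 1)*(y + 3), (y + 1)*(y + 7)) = y + 1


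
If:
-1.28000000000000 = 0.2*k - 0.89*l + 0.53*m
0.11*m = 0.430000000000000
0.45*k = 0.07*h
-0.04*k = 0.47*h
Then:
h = 0.00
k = 0.00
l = 3.77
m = 3.91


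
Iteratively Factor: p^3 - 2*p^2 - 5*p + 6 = (p - 3)*(p^2 + p - 2) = (p - 3)*(p - 1)*(p + 2)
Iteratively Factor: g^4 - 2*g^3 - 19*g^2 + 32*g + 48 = (g - 3)*(g^3 + g^2 - 16*g - 16) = (g - 3)*(g + 1)*(g^2 - 16) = (g - 4)*(g - 3)*(g + 1)*(g + 4)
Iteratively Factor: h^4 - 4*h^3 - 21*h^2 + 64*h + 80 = (h + 1)*(h^3 - 5*h^2 - 16*h + 80) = (h + 1)*(h + 4)*(h^2 - 9*h + 20) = (h - 5)*(h + 1)*(h + 4)*(h - 4)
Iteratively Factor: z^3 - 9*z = (z)*(z^2 - 9) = z*(z + 3)*(z - 3)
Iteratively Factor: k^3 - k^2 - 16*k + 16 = (k + 4)*(k^2 - 5*k + 4) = (k - 1)*(k + 4)*(k - 4)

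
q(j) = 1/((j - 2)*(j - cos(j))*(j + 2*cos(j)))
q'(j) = (2*sin(j) - 1)/((j - 2)*(j - cos(j))*(j + 2*cos(j))^2) + (-sin(j) - 1)/((j - 2)*(j - cos(j))^2*(j + 2*cos(j))) - 1/((j - 2)^2*(j - cos(j))*(j + 2*cos(j)))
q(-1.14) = -0.67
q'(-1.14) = -6.45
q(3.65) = 0.07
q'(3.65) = -0.12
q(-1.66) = -0.09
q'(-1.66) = -0.18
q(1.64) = -1.08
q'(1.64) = -2.46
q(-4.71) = -0.01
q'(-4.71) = -0.00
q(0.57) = 1.14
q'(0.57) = 7.30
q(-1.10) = -1.08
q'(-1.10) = -15.96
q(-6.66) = -0.00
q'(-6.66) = -0.00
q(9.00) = 0.00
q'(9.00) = 0.00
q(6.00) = 0.01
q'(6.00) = 0.00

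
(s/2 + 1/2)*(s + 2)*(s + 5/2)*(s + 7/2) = s^4/2 + 9*s^3/2 + 115*s^2/8 + 153*s/8 + 35/4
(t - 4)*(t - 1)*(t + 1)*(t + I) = t^4 - 4*t^3 + I*t^3 - t^2 - 4*I*t^2 + 4*t - I*t + 4*I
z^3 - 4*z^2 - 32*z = z*(z - 8)*(z + 4)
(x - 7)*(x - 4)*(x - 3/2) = x^3 - 25*x^2/2 + 89*x/2 - 42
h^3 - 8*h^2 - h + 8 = (h - 8)*(h - 1)*(h + 1)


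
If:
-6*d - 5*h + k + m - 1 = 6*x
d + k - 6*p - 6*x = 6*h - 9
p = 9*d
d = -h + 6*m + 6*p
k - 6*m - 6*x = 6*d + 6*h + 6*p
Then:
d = 123/551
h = 699/551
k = 6*x + 5754/551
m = -970/551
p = 1107/551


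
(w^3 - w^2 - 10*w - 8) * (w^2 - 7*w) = w^5 - 8*w^4 - 3*w^3 + 62*w^2 + 56*w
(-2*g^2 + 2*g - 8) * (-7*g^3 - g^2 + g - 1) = 14*g^5 - 12*g^4 + 52*g^3 + 12*g^2 - 10*g + 8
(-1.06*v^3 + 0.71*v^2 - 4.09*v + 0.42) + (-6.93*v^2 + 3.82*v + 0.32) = -1.06*v^3 - 6.22*v^2 - 0.27*v + 0.74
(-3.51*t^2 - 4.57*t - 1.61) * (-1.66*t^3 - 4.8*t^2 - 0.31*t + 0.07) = 5.8266*t^5 + 24.4342*t^4 + 25.6967*t^3 + 8.899*t^2 + 0.1792*t - 0.1127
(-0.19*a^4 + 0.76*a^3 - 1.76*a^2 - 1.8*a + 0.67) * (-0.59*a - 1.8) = 0.1121*a^5 - 0.1064*a^4 - 0.3296*a^3 + 4.23*a^2 + 2.8447*a - 1.206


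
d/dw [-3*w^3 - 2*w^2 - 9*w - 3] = -9*w^2 - 4*w - 9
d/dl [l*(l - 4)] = 2*l - 4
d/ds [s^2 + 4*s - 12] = 2*s + 4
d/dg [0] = 0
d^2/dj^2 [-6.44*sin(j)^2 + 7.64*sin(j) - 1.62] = -7.64*sin(j) - 12.88*cos(2*j)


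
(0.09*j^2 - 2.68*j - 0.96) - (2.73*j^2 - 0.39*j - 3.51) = -2.64*j^2 - 2.29*j + 2.55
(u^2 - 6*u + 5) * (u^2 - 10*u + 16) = u^4 - 16*u^3 + 81*u^2 - 146*u + 80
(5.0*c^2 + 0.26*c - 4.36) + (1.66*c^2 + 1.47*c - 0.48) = 6.66*c^2 + 1.73*c - 4.84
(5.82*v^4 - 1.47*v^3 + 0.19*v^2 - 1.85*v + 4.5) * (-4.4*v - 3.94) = -25.608*v^5 - 16.4628*v^4 + 4.9558*v^3 + 7.3914*v^2 - 12.511*v - 17.73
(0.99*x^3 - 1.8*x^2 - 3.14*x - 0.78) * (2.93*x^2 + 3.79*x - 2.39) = 2.9007*x^5 - 1.5219*x^4 - 18.3883*x^3 - 9.884*x^2 + 4.5484*x + 1.8642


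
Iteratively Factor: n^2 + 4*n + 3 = (n + 3)*(n + 1)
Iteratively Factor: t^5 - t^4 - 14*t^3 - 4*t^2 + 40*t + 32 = (t + 2)*(t^4 - 3*t^3 - 8*t^2 + 12*t + 16) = (t - 2)*(t + 2)*(t^3 - t^2 - 10*t - 8) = (t - 4)*(t - 2)*(t + 2)*(t^2 + 3*t + 2) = (t - 4)*(t - 2)*(t + 2)^2*(t + 1)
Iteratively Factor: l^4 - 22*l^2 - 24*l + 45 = (l - 5)*(l^3 + 5*l^2 + 3*l - 9) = (l - 5)*(l + 3)*(l^2 + 2*l - 3) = (l - 5)*(l - 1)*(l + 3)*(l + 3)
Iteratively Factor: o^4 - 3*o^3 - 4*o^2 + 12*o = (o)*(o^3 - 3*o^2 - 4*o + 12) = o*(o - 3)*(o^2 - 4) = o*(o - 3)*(o - 2)*(o + 2)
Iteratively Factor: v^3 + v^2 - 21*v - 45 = (v - 5)*(v^2 + 6*v + 9) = (v - 5)*(v + 3)*(v + 3)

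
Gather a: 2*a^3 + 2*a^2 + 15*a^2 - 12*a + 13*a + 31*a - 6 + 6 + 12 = 2*a^3 + 17*a^2 + 32*a + 12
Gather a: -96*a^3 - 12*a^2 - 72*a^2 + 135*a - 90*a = -96*a^3 - 84*a^2 + 45*a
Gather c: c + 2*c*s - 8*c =c*(2*s - 7)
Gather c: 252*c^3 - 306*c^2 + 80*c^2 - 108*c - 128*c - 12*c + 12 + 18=252*c^3 - 226*c^2 - 248*c + 30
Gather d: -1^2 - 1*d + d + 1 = 0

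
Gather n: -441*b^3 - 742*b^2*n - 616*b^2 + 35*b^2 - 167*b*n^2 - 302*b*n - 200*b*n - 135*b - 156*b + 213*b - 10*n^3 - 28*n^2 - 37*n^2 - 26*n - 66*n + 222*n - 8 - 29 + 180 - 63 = -441*b^3 - 581*b^2 - 78*b - 10*n^3 + n^2*(-167*b - 65) + n*(-742*b^2 - 502*b + 130) + 80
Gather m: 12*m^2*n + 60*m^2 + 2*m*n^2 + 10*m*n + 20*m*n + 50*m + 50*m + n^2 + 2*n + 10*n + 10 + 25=m^2*(12*n + 60) + m*(2*n^2 + 30*n + 100) + n^2 + 12*n + 35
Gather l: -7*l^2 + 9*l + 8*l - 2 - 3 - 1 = -7*l^2 + 17*l - 6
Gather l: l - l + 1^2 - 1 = 0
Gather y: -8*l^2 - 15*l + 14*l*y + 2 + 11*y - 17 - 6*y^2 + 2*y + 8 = -8*l^2 - 15*l - 6*y^2 + y*(14*l + 13) - 7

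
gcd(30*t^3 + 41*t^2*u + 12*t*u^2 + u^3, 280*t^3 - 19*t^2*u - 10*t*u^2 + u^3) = 5*t + u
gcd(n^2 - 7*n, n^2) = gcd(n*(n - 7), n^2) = n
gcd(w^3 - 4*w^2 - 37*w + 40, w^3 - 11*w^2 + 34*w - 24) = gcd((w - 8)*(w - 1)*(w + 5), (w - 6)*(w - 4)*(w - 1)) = w - 1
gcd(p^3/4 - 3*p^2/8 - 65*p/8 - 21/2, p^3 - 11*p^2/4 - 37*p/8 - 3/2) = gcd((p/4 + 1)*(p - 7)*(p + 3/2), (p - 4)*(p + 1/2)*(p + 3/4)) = 1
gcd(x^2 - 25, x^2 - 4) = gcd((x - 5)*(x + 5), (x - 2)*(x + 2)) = 1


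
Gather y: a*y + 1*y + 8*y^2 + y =8*y^2 + y*(a + 2)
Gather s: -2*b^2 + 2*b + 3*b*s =-2*b^2 + 3*b*s + 2*b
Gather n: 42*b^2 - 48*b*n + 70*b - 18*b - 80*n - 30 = 42*b^2 + 52*b + n*(-48*b - 80) - 30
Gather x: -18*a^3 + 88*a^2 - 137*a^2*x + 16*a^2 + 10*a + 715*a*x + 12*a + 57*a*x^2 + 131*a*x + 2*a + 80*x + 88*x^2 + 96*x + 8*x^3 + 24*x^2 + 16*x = -18*a^3 + 104*a^2 + 24*a + 8*x^3 + x^2*(57*a + 112) + x*(-137*a^2 + 846*a + 192)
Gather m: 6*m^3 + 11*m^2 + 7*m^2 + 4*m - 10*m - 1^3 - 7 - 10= 6*m^3 + 18*m^2 - 6*m - 18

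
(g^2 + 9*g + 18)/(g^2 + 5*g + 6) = (g + 6)/(g + 2)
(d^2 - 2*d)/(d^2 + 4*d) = (d - 2)/(d + 4)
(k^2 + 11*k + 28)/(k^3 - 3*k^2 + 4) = (k^2 + 11*k + 28)/(k^3 - 3*k^2 + 4)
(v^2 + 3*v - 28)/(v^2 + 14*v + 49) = (v - 4)/(v + 7)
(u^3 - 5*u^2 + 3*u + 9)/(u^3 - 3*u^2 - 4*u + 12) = (u^2 - 2*u - 3)/(u^2 - 4)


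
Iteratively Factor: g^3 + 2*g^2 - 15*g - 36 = (g - 4)*(g^2 + 6*g + 9) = (g - 4)*(g + 3)*(g + 3)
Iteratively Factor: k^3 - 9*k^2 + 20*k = (k)*(k^2 - 9*k + 20) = k*(k - 4)*(k - 5)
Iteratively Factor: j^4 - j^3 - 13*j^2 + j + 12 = (j - 1)*(j^3 - 13*j - 12) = (j - 1)*(j + 1)*(j^2 - j - 12) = (j - 1)*(j + 1)*(j + 3)*(j - 4)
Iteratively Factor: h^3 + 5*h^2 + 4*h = (h)*(h^2 + 5*h + 4) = h*(h + 1)*(h + 4)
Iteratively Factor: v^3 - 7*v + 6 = (v - 2)*(v^2 + 2*v - 3) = (v - 2)*(v - 1)*(v + 3)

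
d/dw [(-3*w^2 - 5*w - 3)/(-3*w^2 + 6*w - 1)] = (-33*w^2 - 12*w + 23)/(9*w^4 - 36*w^3 + 42*w^2 - 12*w + 1)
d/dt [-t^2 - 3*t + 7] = -2*t - 3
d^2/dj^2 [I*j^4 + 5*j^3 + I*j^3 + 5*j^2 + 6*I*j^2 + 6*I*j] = 12*I*j^2 + 6*j*(5 + I) + 10 + 12*I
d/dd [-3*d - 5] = -3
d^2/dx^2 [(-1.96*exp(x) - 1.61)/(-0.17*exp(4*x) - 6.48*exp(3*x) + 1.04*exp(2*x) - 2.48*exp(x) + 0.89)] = (0.509796*exp(8*x) + 24.49496*exp(7*x) + 369.303928*exp(6*x) + 557.9616*exp(5*x) - 237.377952*exp(4*x) + 214.613168*exp(3*x) + 60.224136*exp(2*x) + 8.267392*exp(x) + 5.106108)*exp(x)/(0.004913*exp(12*x) + 0.561816*exp(11*x) + 21.324936*exp(10*x) + 265.438824*exp(9*x) - 114.143787*exp(8*x) + 324.921552*exp(7*x) - 209.437712*exp(6*x) + 161.346864*exp(5*x) - 107.489085*exp(4*x) + 44.424344*exp(3*x) - 18.89292*exp(2*x) + 5.893224*exp(x) - 0.704969)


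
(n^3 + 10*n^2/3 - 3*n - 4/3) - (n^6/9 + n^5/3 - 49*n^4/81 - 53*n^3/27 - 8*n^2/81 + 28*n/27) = -n^6/9 - n^5/3 + 49*n^4/81 + 80*n^3/27 + 278*n^2/81 - 109*n/27 - 4/3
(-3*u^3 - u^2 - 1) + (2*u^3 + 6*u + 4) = -u^3 - u^2 + 6*u + 3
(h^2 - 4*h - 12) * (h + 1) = h^3 - 3*h^2 - 16*h - 12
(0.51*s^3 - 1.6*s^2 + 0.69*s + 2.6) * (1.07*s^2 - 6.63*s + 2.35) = 0.5457*s^5 - 5.0933*s^4 + 12.5448*s^3 - 5.5527*s^2 - 15.6165*s + 6.11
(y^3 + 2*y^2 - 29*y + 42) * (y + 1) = y^4 + 3*y^3 - 27*y^2 + 13*y + 42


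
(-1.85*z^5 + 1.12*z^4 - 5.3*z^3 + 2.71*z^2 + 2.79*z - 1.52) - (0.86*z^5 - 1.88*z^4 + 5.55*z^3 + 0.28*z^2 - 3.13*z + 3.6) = -2.71*z^5 + 3.0*z^4 - 10.85*z^3 + 2.43*z^2 + 5.92*z - 5.12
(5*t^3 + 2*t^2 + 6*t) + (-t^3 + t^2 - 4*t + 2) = 4*t^3 + 3*t^2 + 2*t + 2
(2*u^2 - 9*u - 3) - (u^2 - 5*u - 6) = u^2 - 4*u + 3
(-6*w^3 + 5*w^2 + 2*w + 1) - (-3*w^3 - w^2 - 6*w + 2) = -3*w^3 + 6*w^2 + 8*w - 1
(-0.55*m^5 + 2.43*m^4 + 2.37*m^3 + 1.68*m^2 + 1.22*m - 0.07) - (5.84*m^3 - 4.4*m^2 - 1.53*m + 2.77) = -0.55*m^5 + 2.43*m^4 - 3.47*m^3 + 6.08*m^2 + 2.75*m - 2.84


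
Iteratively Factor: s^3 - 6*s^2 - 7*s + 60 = (s - 5)*(s^2 - s - 12) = (s - 5)*(s + 3)*(s - 4)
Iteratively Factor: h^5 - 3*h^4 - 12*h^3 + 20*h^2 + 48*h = (h - 3)*(h^4 - 12*h^2 - 16*h) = (h - 3)*(h + 2)*(h^3 - 2*h^2 - 8*h) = (h - 4)*(h - 3)*(h + 2)*(h^2 + 2*h) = (h - 4)*(h - 3)*(h + 2)^2*(h)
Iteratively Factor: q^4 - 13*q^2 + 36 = (q - 2)*(q^3 + 2*q^2 - 9*q - 18) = (q - 3)*(q - 2)*(q^2 + 5*q + 6) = (q - 3)*(q - 2)*(q + 2)*(q + 3)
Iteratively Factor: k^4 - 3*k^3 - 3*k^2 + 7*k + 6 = (k - 3)*(k^3 - 3*k - 2) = (k - 3)*(k + 1)*(k^2 - k - 2) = (k - 3)*(k + 1)^2*(k - 2)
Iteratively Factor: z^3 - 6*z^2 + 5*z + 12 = (z - 4)*(z^2 - 2*z - 3) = (z - 4)*(z - 3)*(z + 1)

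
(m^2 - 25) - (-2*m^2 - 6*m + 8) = 3*m^2 + 6*m - 33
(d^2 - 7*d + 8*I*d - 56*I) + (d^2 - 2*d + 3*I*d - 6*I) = 2*d^2 - 9*d + 11*I*d - 62*I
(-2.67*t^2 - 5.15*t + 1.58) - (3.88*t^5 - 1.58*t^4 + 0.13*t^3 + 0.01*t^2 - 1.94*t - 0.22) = -3.88*t^5 + 1.58*t^4 - 0.13*t^3 - 2.68*t^2 - 3.21*t + 1.8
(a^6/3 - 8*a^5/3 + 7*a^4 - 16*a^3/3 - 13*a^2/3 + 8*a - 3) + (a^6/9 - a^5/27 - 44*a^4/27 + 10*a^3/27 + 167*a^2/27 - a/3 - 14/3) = 4*a^6/9 - 73*a^5/27 + 145*a^4/27 - 134*a^3/27 + 50*a^2/27 + 23*a/3 - 23/3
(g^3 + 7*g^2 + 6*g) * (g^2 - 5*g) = g^5 + 2*g^4 - 29*g^3 - 30*g^2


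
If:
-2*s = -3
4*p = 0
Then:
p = 0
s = 3/2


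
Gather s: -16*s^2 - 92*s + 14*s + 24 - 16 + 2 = -16*s^2 - 78*s + 10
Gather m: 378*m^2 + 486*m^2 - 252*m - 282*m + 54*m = 864*m^2 - 480*m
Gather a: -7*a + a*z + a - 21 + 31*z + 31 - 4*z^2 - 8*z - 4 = a*(z - 6) - 4*z^2 + 23*z + 6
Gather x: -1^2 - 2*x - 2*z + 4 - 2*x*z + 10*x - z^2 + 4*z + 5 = x*(8 - 2*z) - z^2 + 2*z + 8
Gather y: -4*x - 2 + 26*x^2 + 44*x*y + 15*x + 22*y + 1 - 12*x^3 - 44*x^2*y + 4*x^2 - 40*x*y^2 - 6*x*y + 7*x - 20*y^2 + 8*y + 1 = -12*x^3 + 30*x^2 + 18*x + y^2*(-40*x - 20) + y*(-44*x^2 + 38*x + 30)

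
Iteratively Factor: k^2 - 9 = (k + 3)*(k - 3)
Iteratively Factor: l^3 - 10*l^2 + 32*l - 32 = (l - 4)*(l^2 - 6*l + 8) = (l - 4)^2*(l - 2)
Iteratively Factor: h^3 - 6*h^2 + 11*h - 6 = (h - 3)*(h^2 - 3*h + 2) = (h - 3)*(h - 1)*(h - 2)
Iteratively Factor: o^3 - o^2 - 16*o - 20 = (o + 2)*(o^2 - 3*o - 10) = (o - 5)*(o + 2)*(o + 2)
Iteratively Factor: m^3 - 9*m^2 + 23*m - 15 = (m - 3)*(m^2 - 6*m + 5) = (m - 5)*(m - 3)*(m - 1)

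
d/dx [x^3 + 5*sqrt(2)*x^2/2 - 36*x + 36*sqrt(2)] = 3*x^2 + 5*sqrt(2)*x - 36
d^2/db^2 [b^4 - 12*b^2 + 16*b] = 12*b^2 - 24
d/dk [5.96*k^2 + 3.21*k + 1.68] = 11.92*k + 3.21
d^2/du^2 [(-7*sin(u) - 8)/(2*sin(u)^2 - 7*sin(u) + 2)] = (28*sin(u)^5 + 226*sin(u)^4 - 560*sin(u)^3 + 170*sin(u)^2 + 980*sin(u) - 916)/(-7*sin(u) - cos(2*u) + 3)^3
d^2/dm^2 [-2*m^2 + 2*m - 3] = -4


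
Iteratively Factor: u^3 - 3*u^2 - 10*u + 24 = (u + 3)*(u^2 - 6*u + 8) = (u - 2)*(u + 3)*(u - 4)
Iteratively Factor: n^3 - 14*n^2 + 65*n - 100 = (n - 4)*(n^2 - 10*n + 25) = (n - 5)*(n - 4)*(n - 5)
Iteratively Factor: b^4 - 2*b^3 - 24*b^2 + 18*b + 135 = (b + 3)*(b^3 - 5*b^2 - 9*b + 45) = (b + 3)^2*(b^2 - 8*b + 15) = (b - 5)*(b + 3)^2*(b - 3)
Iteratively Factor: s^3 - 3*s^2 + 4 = (s - 2)*(s^2 - s - 2) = (s - 2)^2*(s + 1)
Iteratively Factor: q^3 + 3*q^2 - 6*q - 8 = (q + 4)*(q^2 - q - 2) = (q - 2)*(q + 4)*(q + 1)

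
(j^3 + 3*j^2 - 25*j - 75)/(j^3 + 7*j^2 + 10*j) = (j^2 - 2*j - 15)/(j*(j + 2))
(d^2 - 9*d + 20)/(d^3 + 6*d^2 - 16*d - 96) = (d - 5)/(d^2 + 10*d + 24)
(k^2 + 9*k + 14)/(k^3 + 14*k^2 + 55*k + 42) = (k + 2)/(k^2 + 7*k + 6)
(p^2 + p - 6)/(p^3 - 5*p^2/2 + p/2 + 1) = 2*(p + 3)/(2*p^2 - p - 1)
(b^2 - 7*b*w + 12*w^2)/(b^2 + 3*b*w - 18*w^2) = (b - 4*w)/(b + 6*w)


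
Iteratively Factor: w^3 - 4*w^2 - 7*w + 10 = (w - 1)*(w^2 - 3*w - 10) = (w - 1)*(w + 2)*(w - 5)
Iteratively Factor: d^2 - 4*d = (d)*(d - 4)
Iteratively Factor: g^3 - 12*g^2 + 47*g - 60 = (g - 5)*(g^2 - 7*g + 12) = (g - 5)*(g - 3)*(g - 4)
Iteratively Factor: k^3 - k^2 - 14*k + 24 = (k - 3)*(k^2 + 2*k - 8) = (k - 3)*(k + 4)*(k - 2)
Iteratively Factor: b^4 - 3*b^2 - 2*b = (b - 2)*(b^3 + 2*b^2 + b) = b*(b - 2)*(b^2 + 2*b + 1) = b*(b - 2)*(b + 1)*(b + 1)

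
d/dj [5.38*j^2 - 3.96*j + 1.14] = 10.76*j - 3.96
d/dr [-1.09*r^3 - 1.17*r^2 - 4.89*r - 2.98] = -3.27*r^2 - 2.34*r - 4.89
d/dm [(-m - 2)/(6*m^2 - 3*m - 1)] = (6*m^2 + 24*m - 5)/(36*m^4 - 36*m^3 - 3*m^2 + 6*m + 1)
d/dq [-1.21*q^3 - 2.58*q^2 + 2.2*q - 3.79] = -3.63*q^2 - 5.16*q + 2.2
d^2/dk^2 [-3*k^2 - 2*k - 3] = -6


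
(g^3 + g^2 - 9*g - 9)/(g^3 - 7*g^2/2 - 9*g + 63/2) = 2*(g + 1)/(2*g - 7)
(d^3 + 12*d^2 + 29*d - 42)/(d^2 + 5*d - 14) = (d^2 + 5*d - 6)/(d - 2)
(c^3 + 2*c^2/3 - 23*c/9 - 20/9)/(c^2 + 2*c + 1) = (c^2 - c/3 - 20/9)/(c + 1)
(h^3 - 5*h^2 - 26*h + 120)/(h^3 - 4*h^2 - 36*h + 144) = (h + 5)/(h + 6)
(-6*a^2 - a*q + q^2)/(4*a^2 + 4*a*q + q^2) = (-3*a + q)/(2*a + q)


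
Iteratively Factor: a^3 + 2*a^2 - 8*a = (a - 2)*(a^2 + 4*a) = (a - 2)*(a + 4)*(a)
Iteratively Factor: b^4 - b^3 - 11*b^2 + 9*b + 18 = (b + 1)*(b^3 - 2*b^2 - 9*b + 18) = (b - 3)*(b + 1)*(b^2 + b - 6) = (b - 3)*(b - 2)*(b + 1)*(b + 3)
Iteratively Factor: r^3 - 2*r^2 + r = (r)*(r^2 - 2*r + 1) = r*(r - 1)*(r - 1)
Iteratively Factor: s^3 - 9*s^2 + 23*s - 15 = (s - 3)*(s^2 - 6*s + 5) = (s - 5)*(s - 3)*(s - 1)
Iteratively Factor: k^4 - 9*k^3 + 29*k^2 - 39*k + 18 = (k - 3)*(k^3 - 6*k^2 + 11*k - 6) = (k - 3)^2*(k^2 - 3*k + 2) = (k - 3)^2*(k - 1)*(k - 2)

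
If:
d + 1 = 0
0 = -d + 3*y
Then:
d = -1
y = -1/3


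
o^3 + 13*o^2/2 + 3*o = o*(o + 1/2)*(o + 6)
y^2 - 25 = (y - 5)*(y + 5)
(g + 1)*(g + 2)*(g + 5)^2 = g^4 + 13*g^3 + 57*g^2 + 95*g + 50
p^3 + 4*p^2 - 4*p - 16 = (p - 2)*(p + 2)*(p + 4)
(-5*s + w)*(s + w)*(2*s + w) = -10*s^3 - 13*s^2*w - 2*s*w^2 + w^3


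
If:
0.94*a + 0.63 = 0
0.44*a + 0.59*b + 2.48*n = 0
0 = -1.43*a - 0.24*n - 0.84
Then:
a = -0.67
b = -1.57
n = 0.49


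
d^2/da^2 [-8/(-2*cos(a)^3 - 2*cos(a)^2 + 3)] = 4*(2*(1 - cos(4*a))*(3*cos(a) + 2)^2 + (3*cos(a) + 8*cos(2*a) + 9*cos(3*a))*(2*cos(a)^3 + 2*cos(a)^2 - 3))/(2*cos(a)^3 + 2*cos(a)^2 - 3)^3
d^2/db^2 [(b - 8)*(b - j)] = 2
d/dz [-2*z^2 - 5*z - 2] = -4*z - 5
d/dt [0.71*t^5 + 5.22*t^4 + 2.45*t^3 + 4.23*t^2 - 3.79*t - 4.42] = 3.55*t^4 + 20.88*t^3 + 7.35*t^2 + 8.46*t - 3.79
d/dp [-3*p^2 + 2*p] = 2 - 6*p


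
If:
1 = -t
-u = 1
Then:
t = -1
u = -1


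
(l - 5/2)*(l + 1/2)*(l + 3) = l^3 + l^2 - 29*l/4 - 15/4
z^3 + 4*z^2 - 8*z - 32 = (z + 4)*(z - 2*sqrt(2))*(z + 2*sqrt(2))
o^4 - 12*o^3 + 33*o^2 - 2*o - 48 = (o - 8)*(o - 3)*(o - 2)*(o + 1)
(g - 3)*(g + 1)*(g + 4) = g^3 + 2*g^2 - 11*g - 12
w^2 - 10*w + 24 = (w - 6)*(w - 4)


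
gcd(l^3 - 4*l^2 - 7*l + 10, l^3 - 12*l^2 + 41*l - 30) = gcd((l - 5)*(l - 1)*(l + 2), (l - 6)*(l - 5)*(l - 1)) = l^2 - 6*l + 5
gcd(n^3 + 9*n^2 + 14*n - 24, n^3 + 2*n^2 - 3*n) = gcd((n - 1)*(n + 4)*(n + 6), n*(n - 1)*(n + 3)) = n - 1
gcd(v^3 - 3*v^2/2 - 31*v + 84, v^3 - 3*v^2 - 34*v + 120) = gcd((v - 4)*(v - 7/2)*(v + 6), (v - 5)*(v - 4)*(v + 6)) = v^2 + 2*v - 24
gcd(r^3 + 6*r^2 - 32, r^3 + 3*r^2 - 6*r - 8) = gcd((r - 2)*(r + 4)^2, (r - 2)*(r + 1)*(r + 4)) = r^2 + 2*r - 8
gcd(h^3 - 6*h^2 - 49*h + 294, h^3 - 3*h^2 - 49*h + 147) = h^2 - 49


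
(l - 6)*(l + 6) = l^2 - 36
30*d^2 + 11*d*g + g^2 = (5*d + g)*(6*d + g)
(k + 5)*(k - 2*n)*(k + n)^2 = k^4 + 5*k^3 - 3*k^2*n^2 - 2*k*n^3 - 15*k*n^2 - 10*n^3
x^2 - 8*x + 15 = (x - 5)*(x - 3)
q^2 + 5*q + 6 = (q + 2)*(q + 3)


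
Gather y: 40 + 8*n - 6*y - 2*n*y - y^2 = 8*n - y^2 + y*(-2*n - 6) + 40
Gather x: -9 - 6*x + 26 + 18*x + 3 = 12*x + 20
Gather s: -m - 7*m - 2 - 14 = -8*m - 16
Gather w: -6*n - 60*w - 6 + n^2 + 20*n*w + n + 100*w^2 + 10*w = n^2 - 5*n + 100*w^2 + w*(20*n - 50) - 6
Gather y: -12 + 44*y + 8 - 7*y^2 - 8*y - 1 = -7*y^2 + 36*y - 5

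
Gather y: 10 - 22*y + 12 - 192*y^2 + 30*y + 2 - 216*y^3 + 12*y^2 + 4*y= -216*y^3 - 180*y^2 + 12*y + 24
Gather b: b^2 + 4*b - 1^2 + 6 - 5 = b^2 + 4*b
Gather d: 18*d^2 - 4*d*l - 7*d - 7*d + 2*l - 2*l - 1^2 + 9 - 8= 18*d^2 + d*(-4*l - 14)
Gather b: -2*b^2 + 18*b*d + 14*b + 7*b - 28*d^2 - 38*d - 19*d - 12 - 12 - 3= -2*b^2 + b*(18*d + 21) - 28*d^2 - 57*d - 27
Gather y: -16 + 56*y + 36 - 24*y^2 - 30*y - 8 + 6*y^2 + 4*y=-18*y^2 + 30*y + 12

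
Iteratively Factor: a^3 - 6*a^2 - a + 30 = (a - 3)*(a^2 - 3*a - 10) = (a - 3)*(a + 2)*(a - 5)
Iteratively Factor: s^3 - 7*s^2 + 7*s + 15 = (s - 5)*(s^2 - 2*s - 3) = (s - 5)*(s - 3)*(s + 1)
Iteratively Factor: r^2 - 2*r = (r)*(r - 2)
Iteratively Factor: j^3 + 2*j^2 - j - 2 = (j - 1)*(j^2 + 3*j + 2) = (j - 1)*(j + 1)*(j + 2)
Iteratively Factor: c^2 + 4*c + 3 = (c + 3)*(c + 1)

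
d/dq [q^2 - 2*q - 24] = 2*q - 2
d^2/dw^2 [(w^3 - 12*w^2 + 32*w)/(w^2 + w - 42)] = 6*(29*w^3 - 546*w^2 + 3108*w - 6608)/(w^6 + 3*w^5 - 123*w^4 - 251*w^3 + 5166*w^2 + 5292*w - 74088)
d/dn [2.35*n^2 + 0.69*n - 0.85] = 4.7*n + 0.69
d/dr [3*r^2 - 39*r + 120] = 6*r - 39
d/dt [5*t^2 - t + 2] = 10*t - 1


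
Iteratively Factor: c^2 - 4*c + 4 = (c - 2)*(c - 2)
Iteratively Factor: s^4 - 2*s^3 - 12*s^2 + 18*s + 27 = (s - 3)*(s^3 + s^2 - 9*s - 9) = (s - 3)^2*(s^2 + 4*s + 3) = (s - 3)^2*(s + 1)*(s + 3)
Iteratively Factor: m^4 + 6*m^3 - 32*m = (m - 2)*(m^3 + 8*m^2 + 16*m) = (m - 2)*(m + 4)*(m^2 + 4*m) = (m - 2)*(m + 4)^2*(m)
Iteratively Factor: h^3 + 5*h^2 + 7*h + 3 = (h + 3)*(h^2 + 2*h + 1) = (h + 1)*(h + 3)*(h + 1)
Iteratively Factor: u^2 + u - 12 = (u - 3)*(u + 4)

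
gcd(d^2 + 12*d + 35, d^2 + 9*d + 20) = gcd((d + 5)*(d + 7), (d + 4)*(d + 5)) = d + 5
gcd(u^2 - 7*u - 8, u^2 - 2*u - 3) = u + 1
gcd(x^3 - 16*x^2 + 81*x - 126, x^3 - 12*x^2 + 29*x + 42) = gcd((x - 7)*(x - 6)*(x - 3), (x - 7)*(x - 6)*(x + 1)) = x^2 - 13*x + 42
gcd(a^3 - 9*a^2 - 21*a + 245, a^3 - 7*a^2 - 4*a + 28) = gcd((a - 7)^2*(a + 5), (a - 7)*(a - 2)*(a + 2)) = a - 7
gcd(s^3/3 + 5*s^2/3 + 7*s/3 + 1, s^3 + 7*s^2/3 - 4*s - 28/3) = 1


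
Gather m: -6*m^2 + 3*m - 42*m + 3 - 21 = -6*m^2 - 39*m - 18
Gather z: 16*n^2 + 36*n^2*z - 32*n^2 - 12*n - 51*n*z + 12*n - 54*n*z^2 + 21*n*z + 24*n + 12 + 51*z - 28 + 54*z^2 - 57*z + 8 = -16*n^2 + 24*n + z^2*(54 - 54*n) + z*(36*n^2 - 30*n - 6) - 8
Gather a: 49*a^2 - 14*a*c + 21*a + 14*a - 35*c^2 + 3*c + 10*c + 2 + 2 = 49*a^2 + a*(35 - 14*c) - 35*c^2 + 13*c + 4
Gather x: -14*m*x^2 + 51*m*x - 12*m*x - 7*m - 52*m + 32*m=-14*m*x^2 + 39*m*x - 27*m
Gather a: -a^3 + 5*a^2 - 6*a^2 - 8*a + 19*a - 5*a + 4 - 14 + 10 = -a^3 - a^2 + 6*a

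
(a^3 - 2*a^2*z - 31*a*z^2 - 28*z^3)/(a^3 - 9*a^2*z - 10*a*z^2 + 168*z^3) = (-a - z)/(-a + 6*z)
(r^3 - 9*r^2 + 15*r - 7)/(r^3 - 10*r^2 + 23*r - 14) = (r - 1)/(r - 2)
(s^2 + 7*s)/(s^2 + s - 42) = s/(s - 6)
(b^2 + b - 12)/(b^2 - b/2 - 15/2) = 2*(b + 4)/(2*b + 5)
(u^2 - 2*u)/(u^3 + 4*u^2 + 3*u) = (u - 2)/(u^2 + 4*u + 3)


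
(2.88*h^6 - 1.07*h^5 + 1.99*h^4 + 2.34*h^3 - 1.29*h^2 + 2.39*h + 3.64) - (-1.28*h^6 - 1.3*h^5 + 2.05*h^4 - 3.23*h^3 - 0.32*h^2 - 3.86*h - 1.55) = 4.16*h^6 + 0.23*h^5 - 0.0599999999999998*h^4 + 5.57*h^3 - 0.97*h^2 + 6.25*h + 5.19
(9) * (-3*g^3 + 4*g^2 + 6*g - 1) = -27*g^3 + 36*g^2 + 54*g - 9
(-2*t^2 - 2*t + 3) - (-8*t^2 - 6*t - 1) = 6*t^2 + 4*t + 4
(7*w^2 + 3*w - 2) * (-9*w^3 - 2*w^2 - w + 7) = -63*w^5 - 41*w^4 + 5*w^3 + 50*w^2 + 23*w - 14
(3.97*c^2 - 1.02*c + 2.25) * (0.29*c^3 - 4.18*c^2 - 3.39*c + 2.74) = 1.1513*c^5 - 16.8904*c^4 - 8.5422*c^3 + 4.9306*c^2 - 10.4223*c + 6.165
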